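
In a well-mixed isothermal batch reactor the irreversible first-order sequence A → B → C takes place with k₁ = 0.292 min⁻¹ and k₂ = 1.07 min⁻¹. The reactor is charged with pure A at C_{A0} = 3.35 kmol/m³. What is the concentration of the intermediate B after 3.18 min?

0.455 kmol/m³

For first-order series with pure A initially, C_B(t) = k₁C_{A0}/(k₂−k₁)·(e^(−k₁t) − e^(−k₂t)).
e^(−k₁t) = e^(−0.292×3.18) = e^(−0.9286) = 0.3951; e^(−k₂t) = e^(−3.403) = 0.03329.
C_B = 0.292×3.35/(1.07−0.292) × (0.3951−0.03329) = 1.257×0.3618 = 0.4549 kmol/m³.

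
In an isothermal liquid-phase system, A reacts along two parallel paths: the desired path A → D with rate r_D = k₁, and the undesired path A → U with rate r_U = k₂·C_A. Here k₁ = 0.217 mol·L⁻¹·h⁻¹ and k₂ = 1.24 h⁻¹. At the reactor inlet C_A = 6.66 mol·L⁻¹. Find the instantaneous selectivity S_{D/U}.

S_{D/U} = r_D/r_U = (k₁)/(k₂·C_A) = (k₁/k₂)·C_A⁻¹.
= (0.217) / (1.24×6.660) = 0.2170/8.258 = 0.0263.
The undesired path is higher order in A, so low C_A (CSTR or dilute feed) favours D.

0.0263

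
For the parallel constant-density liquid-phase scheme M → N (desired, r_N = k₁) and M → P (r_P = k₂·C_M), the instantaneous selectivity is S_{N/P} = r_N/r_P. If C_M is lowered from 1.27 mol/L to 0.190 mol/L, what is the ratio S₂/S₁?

6.68

S_{N/P} = (k₁/k₂)·C_M⁻¹, so S₂/S₁ = (C_{M,2}/C_{M,1})⁻¹.
= 1.27/0.190 = 6.68.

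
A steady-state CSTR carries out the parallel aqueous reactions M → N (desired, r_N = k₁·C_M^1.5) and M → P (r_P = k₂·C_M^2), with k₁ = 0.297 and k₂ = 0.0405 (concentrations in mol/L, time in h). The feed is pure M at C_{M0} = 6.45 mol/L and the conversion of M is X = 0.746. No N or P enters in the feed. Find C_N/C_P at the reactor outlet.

Exit C_M = C_{M0}(1−X) = 6.45×0.254 = 1.638 mol/L.
A CSTR operates uniformly at the exit composition, giving r_N = 0.6228 and r_P = 0.1087 (each k·C_M^n at C_M = 1.638).
Overall selectivity = C_N/C_P = r_Nτ/(r_Pτ) = r_N/r_P = 5.73.

5.73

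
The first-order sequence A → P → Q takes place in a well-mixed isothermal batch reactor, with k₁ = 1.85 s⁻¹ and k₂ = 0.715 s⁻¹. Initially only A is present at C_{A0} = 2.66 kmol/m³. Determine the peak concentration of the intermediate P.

1.46 kmol/m³

Evaluating C_P at t_opt = ln(k₂/k₁)/(k₂−k₁) gives C_{P,max}/C_{A0} = (k₁/k₂)^[k₂/(k₂−k₁)].
= (1.85/0.715)^(0.715/(0.715−1.85)) = (2.587)^(-0.6300) = 0.5494.
C_{P,max} = 0.5494×2.66 = 1.46 kmol/m³.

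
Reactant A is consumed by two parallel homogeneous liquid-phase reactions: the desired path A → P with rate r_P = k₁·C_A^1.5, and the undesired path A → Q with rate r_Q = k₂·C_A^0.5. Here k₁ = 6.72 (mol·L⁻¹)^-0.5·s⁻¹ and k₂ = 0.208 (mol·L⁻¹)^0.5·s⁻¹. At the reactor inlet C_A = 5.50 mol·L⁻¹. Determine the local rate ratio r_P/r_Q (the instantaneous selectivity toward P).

178

S_{P/Q} = r_P/r_Q = (k₁·C_A^1.5)/(k₂·C_A^0.5) = (k₁/k₂)·C_A.
= (6.72×5.500^1.5) / (0.208×5.500^0.5) = 86.68/0.4878 = 178.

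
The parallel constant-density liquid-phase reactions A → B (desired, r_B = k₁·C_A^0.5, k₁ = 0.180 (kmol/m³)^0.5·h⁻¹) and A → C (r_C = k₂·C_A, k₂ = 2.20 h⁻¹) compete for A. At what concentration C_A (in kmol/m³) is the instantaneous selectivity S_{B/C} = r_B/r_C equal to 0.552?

S_{B/C} = (k₁/k₂)·C_A^-0.5 ⇒ C_A = (S·k₂/k₁)^(-2).
= (0.552×2.20/0.180)^(-2) = (6.747)^(-2) = 0.0220 kmol/m³.

0.0220 kmol/m³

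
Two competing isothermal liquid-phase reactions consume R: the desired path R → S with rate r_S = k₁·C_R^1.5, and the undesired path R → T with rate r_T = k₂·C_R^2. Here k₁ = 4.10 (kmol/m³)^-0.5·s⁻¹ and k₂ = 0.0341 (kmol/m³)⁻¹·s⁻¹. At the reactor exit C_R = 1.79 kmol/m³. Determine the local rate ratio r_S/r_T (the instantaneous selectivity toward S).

S_{S/T} = r_S/r_T = (k₁·C_R^1.5)/(k₂·C_R^2) = (k₁/k₂)·C_R^-0.5.
= (4.10×1.790^1.5) / (0.0341×1.790^2) = 9.819/0.1093 = 89.9.
The undesired path is higher order in R, so low C_R (CSTR or dilute feed) favours S.

89.9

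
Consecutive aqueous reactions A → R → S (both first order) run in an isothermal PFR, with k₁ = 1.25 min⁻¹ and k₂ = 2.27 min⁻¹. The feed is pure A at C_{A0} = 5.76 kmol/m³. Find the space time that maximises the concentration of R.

The intermediate peaks when r₁ = r₂, i.e. k₁e^(−k₁τ) = k₂e^(−k₂τ), giving τ_opt = ln(k₂/k₁)/(k₂−k₁).
= ln(2.27/1.25)/(2.27−1.25) = ln(1.816)/1.020 = 0.5966/1.020 = 0.585 min.

0.585 min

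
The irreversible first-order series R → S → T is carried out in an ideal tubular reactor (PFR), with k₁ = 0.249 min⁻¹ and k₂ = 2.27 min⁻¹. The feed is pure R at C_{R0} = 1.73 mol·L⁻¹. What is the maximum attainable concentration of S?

At the optimum, C_{S,max}/C_{R0} = (k₁/k₂)^[k₂/(k₂−k₁)].
= (0.249/2.27)^(2.27/(2.27−0.249)) = (0.1097)^(1.123) = 0.08354.
C_{S,max} = 0.08354×1.73 = 0.145 mol·L⁻¹.

0.145 mol·L⁻¹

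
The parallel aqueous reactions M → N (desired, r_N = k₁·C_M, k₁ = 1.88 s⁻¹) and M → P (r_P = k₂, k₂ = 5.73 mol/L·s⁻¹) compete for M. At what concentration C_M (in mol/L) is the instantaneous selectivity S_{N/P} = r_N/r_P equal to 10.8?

32.9 mol/L

S_{N/P} = (k₁/k₂)·C_M ⇒ C_M = S·k₂/k₁.
= 10.8×5.73/1.88 = 32.9 mol/L.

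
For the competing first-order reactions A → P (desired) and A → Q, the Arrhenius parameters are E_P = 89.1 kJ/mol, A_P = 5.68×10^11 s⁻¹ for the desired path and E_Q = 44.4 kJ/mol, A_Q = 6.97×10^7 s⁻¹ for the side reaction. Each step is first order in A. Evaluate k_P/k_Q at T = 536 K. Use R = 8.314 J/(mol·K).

0.359

Since both paths have the same order in A, the concentration cancels and S_{P/Q} = k_P/k_Q = (A_P/A_Q)·exp[(E_Q−E_P)/(RT)].
(E_Q−E_P)/(RT) = (44.4−89.1)×10³/(8.314×536) = -44700/4456 = -10.03.
k_P/k_Q = (5.68×10^11/6.97×10^7)·exp(-10.03) = 8149 × 4.403×10^-5 = 0.359.
Since E_P > E_Q, raising the temperature improves selectivity toward P.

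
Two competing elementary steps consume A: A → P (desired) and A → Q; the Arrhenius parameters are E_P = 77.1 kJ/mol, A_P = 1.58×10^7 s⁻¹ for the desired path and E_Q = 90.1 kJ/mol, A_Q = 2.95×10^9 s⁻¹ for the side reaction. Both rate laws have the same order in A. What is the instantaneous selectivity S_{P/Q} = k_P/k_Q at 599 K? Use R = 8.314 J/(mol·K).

0.0729

k_P/k_Q = (A_P/A_Q)·exp[−(E_P−E_Q)/(RT)] = (A_P/A_Q)·exp[(E_Q−E_P)/(RT)].
(E_Q−E_P)/(RT) = (90.1−77.1)×10³/(8.314×599) = 13000/4980 = 2.610.
k_P/k_Q = (1.58×10^7/2.95×10^9)·exp(2.610) = 0.005356 × 13.60 = 0.0729.
Since E_P < E_Q, lowering the temperature improves selectivity toward P.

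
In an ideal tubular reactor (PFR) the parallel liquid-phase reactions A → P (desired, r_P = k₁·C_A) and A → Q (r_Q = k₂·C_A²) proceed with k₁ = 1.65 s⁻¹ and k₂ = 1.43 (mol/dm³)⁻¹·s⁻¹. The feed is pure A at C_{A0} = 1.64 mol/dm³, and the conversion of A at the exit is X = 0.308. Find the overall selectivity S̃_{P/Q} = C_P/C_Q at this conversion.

C_A = C_{A0}(1−X) = 1.135 mol/dm³.
Along a PFR/batch, dC_P/dC_A = −r_P/(r_P+r_Q) = −k₁/(k₁+k₂·C_A).
Integrating from C_{A0} to C_A: C_P = (1.65/1.43)·ln[(1.65+1.43·1.64)/(1.65+1.43·1.13)] = 1.154·ln(3.995/3.273) = 0.2301 mol/dm³.
C_Q = (C_{A0}−C_A)−C_P = 0.2750 mol/dm³; S̃_{P/Q} = 0.2301/0.2750 = 0.837.

0.837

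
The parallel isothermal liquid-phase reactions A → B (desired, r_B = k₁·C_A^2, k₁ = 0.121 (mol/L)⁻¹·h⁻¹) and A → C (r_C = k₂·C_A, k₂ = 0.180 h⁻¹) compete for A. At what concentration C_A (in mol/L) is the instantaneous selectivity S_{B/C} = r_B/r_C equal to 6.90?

10.3 mol/L

S_{B/C} = (k₁/k₂)·C_A ⇒ C_A = S·k₂/k₁.
= 6.90×0.180/0.121 = 10.3 mol/L.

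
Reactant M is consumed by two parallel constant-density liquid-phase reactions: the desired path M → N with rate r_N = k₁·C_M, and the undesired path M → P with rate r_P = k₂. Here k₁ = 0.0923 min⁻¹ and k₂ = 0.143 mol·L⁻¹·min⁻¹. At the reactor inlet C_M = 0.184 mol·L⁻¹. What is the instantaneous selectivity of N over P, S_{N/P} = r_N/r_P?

S_{N/P} = r_N/r_P = (k₁·C_M)/(k₂) = (k₁/k₂)·C_M.
= (0.0923×0.1840) / (0.143) = 0.01698/0.1430 = 0.119.
Since the desired path is higher order in M, keeping C_M high (PFR or concentrated feed) favours N.

0.119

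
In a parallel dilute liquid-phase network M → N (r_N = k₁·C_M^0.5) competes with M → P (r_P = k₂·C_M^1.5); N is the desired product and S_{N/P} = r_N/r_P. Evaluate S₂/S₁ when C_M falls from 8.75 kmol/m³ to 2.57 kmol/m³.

3.40

S_{N/P} = (k₁/k₂)·C_M⁻¹, so S₂/S₁ = (C_{M,2}/C_{M,1})⁻¹.
= 8.75/2.57 = 3.40.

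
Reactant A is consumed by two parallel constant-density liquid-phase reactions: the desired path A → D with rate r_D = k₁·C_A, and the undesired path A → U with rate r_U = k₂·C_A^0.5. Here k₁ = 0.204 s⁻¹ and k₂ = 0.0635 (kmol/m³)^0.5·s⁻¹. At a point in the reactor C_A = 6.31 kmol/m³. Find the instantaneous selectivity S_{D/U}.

S_{D/U} = r_D/r_U = (k₁·C_A)/(k₂·C_A^0.5) = (k₁/k₂)·C_A^0.5.
= (0.204×6.310) / (0.0635×6.310^0.5) = 1.287/0.1595 = 8.07.
Since the desired path is higher order in A, keeping C_A high (PFR or concentrated feed) favours D.

8.07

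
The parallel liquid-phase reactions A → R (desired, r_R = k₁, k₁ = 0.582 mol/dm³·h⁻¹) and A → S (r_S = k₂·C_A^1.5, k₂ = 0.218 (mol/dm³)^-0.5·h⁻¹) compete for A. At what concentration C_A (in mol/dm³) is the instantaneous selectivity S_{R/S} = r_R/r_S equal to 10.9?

0.391 mol/dm³

S_{R/S} = (k₁/k₂)·C_A^-1.5 ⇒ C_A = (S·k₂/k₁)^(1/(-1.5)).
= (10.9×0.218/0.582)^(-0.6667) = (4.083)^(-0.6667) = 0.391 mol/dm³.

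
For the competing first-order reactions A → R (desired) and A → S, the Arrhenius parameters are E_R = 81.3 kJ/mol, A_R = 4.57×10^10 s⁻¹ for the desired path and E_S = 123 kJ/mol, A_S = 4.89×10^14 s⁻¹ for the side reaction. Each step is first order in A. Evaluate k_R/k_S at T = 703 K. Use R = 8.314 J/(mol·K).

Since both paths have the same order in A, the concentration cancels and S_{R/S} = k_R/k_S = (A_R/A_S)·exp[(E_S−E_R)/(RT)].
(E_S−E_R)/(RT) = (123−81.3)×10³/(8.314×703) = 41700/5845 = 7.135.
k_R/k_S = (4.57×10^10/4.89×10^14)·exp(7.135) = 9.346×10^-5 × 1255 = 0.117.

0.117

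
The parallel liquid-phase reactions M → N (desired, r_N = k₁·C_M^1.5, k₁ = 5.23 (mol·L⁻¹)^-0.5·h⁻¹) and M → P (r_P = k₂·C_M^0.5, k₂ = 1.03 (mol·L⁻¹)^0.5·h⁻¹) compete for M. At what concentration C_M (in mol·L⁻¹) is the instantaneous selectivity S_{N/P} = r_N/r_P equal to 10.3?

S_{N/P} = (k₁/k₂)·C_M ⇒ C_M = S·k₂/k₁.
= 10.3×1.03/5.23 = 2.03 mol·L⁻¹.

2.03 mol·L⁻¹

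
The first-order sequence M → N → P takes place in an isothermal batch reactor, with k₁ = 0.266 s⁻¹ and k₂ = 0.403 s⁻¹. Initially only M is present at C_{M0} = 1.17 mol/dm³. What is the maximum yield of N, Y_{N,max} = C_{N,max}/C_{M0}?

Evaluating C_N at t_opt = ln(k₂/k₁)/(k₂−k₁) gives C_{N,max}/C_{M0} = (k₁/k₂)^[k₂/(k₂−k₁)].
= (0.266/0.403)^(0.403/(0.403−0.266)) = (0.6600)^(2.942) = 0.2946.

0.295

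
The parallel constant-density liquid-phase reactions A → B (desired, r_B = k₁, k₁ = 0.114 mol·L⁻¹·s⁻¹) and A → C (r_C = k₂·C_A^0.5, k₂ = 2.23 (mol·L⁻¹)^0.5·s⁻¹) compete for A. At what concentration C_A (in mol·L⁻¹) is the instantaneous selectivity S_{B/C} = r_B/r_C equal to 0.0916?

0.311 mol·L⁻¹

S_{B/C} = (k₁/k₂)·C_A^-0.5 ⇒ C_A = (S·k₂/k₁)^(-2).
= (0.0916×2.23/0.114)^(-2) = (1.792)^(-2) = 0.311 mol·L⁻¹.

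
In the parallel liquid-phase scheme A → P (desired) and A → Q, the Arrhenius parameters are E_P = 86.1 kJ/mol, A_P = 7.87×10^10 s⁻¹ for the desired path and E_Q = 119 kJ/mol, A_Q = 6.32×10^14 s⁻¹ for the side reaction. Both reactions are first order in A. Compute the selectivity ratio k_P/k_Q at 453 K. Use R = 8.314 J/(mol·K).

0.775

k_P/k_Q = (A_P/A_Q)·exp[−(E_P−E_Q)/(RT)] = (A_P/A_Q)·exp[(E_Q−E_P)/(RT)].
(E_Q−E_P)/(RT) = (119−86.1)×10³/(8.314×453) = 32900/3766 = 8.735.
k_P/k_Q = (7.87×10^10/6.32×10^14)·exp(8.735) = 1.245×10^-4 × 6220 = 0.775.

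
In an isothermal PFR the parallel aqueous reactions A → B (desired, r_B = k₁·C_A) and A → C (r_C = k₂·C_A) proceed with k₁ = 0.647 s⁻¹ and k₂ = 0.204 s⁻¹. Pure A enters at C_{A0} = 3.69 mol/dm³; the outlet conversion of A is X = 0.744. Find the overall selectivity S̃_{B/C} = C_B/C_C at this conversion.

3.17

C_A = C_{A0}(1−X) = 0.9446 mol/dm³.
Both paths are first order in A, so the instantaneous fraction to B is constant: dC_B/d(−C_A) = k₁/(k₁+k₂) = 0.7603.
C_B = 0.7603·(C_{A0}−C_A) = 0.7603×2.745 = 2.09 mol/dm³.
C_C = (C_{A0}−C_A)−C_B = 0.6581 mol/dm³; S̃_{B/C} = 2.087/0.6581 = 3.17.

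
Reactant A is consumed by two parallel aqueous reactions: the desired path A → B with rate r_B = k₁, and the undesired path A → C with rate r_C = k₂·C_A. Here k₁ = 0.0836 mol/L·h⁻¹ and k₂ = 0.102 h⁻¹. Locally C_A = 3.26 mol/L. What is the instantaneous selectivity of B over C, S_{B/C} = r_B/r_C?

0.251

S_{B/C} = r_B/r_C = (k₁)/(k₂·C_A) = (k₁/k₂)·C_A⁻¹.
= (0.0836) / (0.102×3.260) = 0.08360/0.3325 = 0.251.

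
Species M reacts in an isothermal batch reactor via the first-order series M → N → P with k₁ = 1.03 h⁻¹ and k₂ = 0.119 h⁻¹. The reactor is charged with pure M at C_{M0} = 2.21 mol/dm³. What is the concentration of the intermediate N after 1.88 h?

1.64 mol/dm³

The intermediate concentration in a first-order A→B→C sequence is C_N = k₁C_{M0}(e^(−k₁t) − e^(−k₂t))/(k₂−k₁).
e^(−k₁t) = e^(−1.03×1.88) = e^(−1.936) = 0.1442; e^(−k₂t) = e^(−0.2237) = 0.7995.
C_N = 1.03×2.21/(0.119−1.03) × (0.1442−0.7995) = (-2.499)×(-0.6553) = 1.637 mol/dm³.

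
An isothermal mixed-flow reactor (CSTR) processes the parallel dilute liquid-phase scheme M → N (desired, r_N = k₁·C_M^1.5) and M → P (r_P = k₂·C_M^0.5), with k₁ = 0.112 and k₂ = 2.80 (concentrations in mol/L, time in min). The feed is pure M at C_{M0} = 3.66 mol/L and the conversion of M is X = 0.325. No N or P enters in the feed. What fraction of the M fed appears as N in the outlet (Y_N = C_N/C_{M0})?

Exit C_M = C_{M0}(1−X) = 3.66×0.675 = 2.471 mol/L.
A CSTR operates uniformly at the exit composition, giving r_N = 0.4349 and r_P = 4.401 (each k·C_M^n at C_M = 2.471).
Fraction of consumed M going to N: r_N/(r_N+r_P) = 0.08993.
C_N = 0.08993·C_{M0}·X = 0.08993×3.66×0.325 = 0.107 mol/L; Y_N = C_N/C_{M0} = 0.0292.

0.0292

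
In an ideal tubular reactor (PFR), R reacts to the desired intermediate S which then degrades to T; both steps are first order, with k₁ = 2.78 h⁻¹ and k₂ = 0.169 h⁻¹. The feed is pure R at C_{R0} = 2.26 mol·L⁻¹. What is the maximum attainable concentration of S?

1.89 mol·L⁻¹

At the optimum, C_{S,max}/C_{R0} = (k₁/k₂)^[k₂/(k₂−k₁)].
= (2.78/0.169)^(0.169/(0.169−2.78)) = (16.45)^(-0.06473) = 0.8342.
C_{S,max} = 0.8342×2.26 = 1.89 mol·L⁻¹.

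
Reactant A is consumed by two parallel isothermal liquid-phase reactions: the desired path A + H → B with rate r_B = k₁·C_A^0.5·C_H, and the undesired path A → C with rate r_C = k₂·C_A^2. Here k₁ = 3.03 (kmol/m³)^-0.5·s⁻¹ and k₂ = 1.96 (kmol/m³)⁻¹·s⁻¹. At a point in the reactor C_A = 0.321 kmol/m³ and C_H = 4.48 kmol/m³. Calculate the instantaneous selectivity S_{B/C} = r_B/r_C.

S_{B/C} = r_B/r_C = (k₁·C_A^0.5·C_H)/(k₂·C_A^2) = (k₁/k₂)·C_A^-1.5·C_H.
= (3.03×0.3210^0.5×4.480) / (1.96×0.3210^2) = 7.691/0.2020 = 38.1.
The undesired path is higher order in A, so low C_A (CSTR or dilute feed) favours B.

38.1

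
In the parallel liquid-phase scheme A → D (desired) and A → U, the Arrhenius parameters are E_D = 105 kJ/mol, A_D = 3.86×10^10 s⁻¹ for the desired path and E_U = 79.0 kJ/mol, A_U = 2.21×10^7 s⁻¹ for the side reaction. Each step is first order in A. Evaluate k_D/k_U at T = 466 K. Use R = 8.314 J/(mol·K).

2.13

With equal orders, S_{D/U} = k_D/k_U = (A_D/A_U)·exp[(E_U−E_D)/(RT)].
(E_U−E_D)/(RT) = (79.0−105)×10³/(8.314×466) = -26000/3874 = -6.711.
k_D/k_U = (3.86×10^10/2.21×10^7)·exp(-6.711) = 1747 × 0.001218 = 2.13.
Since E_D > E_U, raising the temperature improves selectivity toward D.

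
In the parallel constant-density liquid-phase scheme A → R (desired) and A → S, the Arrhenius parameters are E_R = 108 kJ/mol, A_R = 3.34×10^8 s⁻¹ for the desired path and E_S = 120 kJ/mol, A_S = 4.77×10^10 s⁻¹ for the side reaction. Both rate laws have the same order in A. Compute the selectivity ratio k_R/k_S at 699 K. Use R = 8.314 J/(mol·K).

Since both paths have the same order in A, the concentration cancels and S_{R/S} = k_R/k_S = (A_R/A_S)·exp[(E_S−E_R)/(RT)].
(E_S−E_R)/(RT) = (120−108)×10³/(8.314×699) = 12000/5811 = 2.065.
k_R/k_S = (3.34×10^8/4.77×10^10)·exp(2.065) = 0.007002 × 7.884 = 0.0552.

0.0552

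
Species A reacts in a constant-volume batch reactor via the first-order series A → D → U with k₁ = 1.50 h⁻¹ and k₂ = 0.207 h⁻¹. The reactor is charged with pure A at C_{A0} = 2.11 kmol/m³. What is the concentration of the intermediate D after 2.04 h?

The intermediate concentration in a first-order A→B→C sequence is C_D = k₁C_{A0}(e^(−k₁t) − e^(−k₂t))/(k₂−k₁).
e^(−k₁t) = e^(−1.50×2.04) = e^(−3.060) = 0.04689; e^(−k₂t) = e^(−0.4223) = 0.6556.
C_D = 1.50×2.11/(0.207−1.50) × (0.04689−0.6556) = (-2.448)×(-0.6087) = 1.490 kmol/m³.

1.49 kmol/m³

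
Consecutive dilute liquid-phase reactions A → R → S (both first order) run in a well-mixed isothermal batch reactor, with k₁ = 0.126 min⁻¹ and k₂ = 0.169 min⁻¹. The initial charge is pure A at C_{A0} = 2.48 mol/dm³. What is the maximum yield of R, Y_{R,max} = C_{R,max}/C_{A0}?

0.315

At the optimum, C_{R,max}/C_{A0} = (k₁/k₂)^[k₂/(k₂−k₁)].
= (0.126/0.169)^(0.169/(0.169−0.126)) = (0.7456)^(3.930) = 0.3154.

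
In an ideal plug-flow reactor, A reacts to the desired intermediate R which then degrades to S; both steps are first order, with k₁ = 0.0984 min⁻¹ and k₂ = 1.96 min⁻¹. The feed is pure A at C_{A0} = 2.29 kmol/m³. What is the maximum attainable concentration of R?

0.0982 kmol/m³

Evaluating C_R at τ_opt = ln(k₂/k₁)/(k₂−k₁) gives C_{R,max}/C_{A0} = (k₁/k₂)^[k₂/(k₂−k₁)].
= (0.0984/1.96)^(1.96/(1.96−0.0984)) = (0.05020)^(1.053) = 0.04286.
C_{R,max} = 0.04286×2.29 = 0.0982 kmol/m³.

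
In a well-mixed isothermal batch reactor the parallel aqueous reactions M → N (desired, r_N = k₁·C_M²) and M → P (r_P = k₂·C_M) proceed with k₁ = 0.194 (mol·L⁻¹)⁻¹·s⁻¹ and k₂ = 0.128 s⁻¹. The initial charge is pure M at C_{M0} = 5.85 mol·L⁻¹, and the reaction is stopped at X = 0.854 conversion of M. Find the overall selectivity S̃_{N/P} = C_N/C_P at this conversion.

C_M = C_{M0}(1−X) = 0.8541 mol·L⁻¹.
Along a PFR/batch, dC_P/dC_M = −r_P/(r_N+r_P) = −k₂/(k₂+k₁·C_M).
Integrating from C_{M0} to C_M: C_P = (0.128/0.194)·ln[(0.128+0.194·5.85)/(0.128+0.194·0.854)] = 0.6598·ln(1.263/0.2937) = 0.9624 mol·L⁻¹.
Then C_N = (C_{M0}−C_M) − C_P = 4.996 − 0.9624 = 4.034 mol·L⁻¹.
S̃_{N/P} = C_N/C_P = 4.034/0.9624 = 4.19.

4.19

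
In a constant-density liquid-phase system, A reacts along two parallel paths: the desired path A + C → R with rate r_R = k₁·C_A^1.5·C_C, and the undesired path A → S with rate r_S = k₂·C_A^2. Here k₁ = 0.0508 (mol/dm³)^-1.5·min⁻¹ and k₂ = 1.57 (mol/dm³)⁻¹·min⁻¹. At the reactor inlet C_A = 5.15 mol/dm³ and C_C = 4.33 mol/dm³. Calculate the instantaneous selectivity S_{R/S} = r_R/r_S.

S_{R/S} = r_R/r_S = (k₁·C_A^1.5·C_C)/(k₂·C_A^2) = (k₁/k₂)·C_A^-0.5·C_C.
= (0.0508×5.150^1.5×4.330) / (1.57×5.150^2) = 2.571/41.64 = 0.0617.

0.0617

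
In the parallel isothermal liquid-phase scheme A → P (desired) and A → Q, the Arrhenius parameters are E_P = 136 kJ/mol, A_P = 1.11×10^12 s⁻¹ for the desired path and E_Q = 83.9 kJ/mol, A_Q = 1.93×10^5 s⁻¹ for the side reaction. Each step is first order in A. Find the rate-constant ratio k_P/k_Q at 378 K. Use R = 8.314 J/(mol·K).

With equal orders, S_{P/Q} = k_P/k_Q = (A_P/A_Q)·exp[(E_Q−E_P)/(RT)].
(E_Q−E_P)/(RT) = (83.9−136)×10³/(8.314×378) = -52100/3143 = -16.58.
k_P/k_Q = (1.11×10^12/1.93×10^5)·exp(-16.58) = 5.751×10^6 × 6.313×10^-8 = 0.363.
Since E_P > E_Q, raising the temperature improves selectivity toward P.

0.363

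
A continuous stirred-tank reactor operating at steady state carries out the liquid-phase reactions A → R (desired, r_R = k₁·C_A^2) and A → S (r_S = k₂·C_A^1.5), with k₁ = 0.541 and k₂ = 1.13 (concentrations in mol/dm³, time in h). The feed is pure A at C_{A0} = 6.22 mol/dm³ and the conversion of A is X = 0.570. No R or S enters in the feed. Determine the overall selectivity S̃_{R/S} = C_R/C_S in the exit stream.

Exit C_A = C_{A0}(1−X) = 6.22×0.430 = 2.675 mol/dm³.
In a CSTR the entire volume is at exit conditions, so r_R = 0.541×2.675^2 = 3.870 and r_S = 1.13×2.675^1.5 = 4.943.
Overall selectivity = C_R/C_S = r_Rτ/(r_Sτ) = r_R/r_S = 0.783.

0.783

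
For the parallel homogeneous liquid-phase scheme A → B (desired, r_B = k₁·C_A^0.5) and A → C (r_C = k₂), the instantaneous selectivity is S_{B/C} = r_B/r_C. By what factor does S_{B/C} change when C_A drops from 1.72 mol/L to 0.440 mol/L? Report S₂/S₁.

0.506

S_{B/C} = (k₁/k₂)·C_A^0.5, so S₂/S₁ = (C_{A,2}/C_{A,1})^0.5.
= (0.440/1.72)^0.5 = (0.2558)^0.5 = 0.506.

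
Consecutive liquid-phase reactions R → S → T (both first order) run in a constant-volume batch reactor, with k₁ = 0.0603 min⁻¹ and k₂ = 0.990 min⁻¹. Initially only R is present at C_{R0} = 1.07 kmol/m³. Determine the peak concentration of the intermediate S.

Evaluating C_S at t_opt = ln(k₂/k₁)/(k₂−k₁) gives C_{S,max}/C_{R0} = (k₁/k₂)^[k₂/(k₂−k₁)].
= (0.0603/0.990)^(0.990/(0.990−0.0603)) = (0.06091)^(1.065) = 0.05080.
C_{S,max} = 0.05080×1.07 = 0.0544 kmol/m³.

0.0544 kmol/m³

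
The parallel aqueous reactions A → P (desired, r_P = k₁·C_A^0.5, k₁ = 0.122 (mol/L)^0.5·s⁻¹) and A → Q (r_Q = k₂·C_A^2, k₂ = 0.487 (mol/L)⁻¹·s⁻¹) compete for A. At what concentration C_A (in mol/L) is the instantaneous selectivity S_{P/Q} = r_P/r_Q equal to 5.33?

S_{P/Q} = (k₁/k₂)·C_A^-1.5 ⇒ C_A = (S·k₂/k₁)^(1/(-1.5)).
= (5.33×0.487/0.122)^(-0.6667) = (21.28)^(-0.6667) = 0.130 mol/L.

0.130 mol/L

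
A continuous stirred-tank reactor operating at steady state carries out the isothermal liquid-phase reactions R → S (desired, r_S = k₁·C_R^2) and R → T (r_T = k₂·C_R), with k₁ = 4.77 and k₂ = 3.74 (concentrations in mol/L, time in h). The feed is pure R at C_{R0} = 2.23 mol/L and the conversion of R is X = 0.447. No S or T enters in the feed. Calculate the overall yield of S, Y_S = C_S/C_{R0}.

0.273

Exit C_R = C_{R0}(1−X) = 2.23×0.553 = 1.233 mol/L.
In a CSTR the entire volume is at exit conditions, so r_S = 4.77×1.233^2 = 7.254 and r_T = 3.74×1.233 = 4.612.
Fraction of consumed R going to S: r_S/(r_S+r_T) = 0.6113.
C_S = 0.6113·C_{R0}·X = 0.6113×2.23×0.447 = 0.609 mol/L; Y_S = C_S/C_{R0} = 0.273.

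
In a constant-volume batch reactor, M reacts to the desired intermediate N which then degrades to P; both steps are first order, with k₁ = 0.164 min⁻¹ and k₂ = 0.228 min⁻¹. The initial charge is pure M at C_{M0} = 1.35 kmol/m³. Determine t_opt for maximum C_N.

5.15 min

Setting dC_N/dt = 0 gives t_opt = ln(k₂/k₁)/(k₂−k₁).
= ln(0.228/0.164)/(0.228−0.164) = ln(1.390)/0.06400 = 0.3295/0.06400 = 5.15 min.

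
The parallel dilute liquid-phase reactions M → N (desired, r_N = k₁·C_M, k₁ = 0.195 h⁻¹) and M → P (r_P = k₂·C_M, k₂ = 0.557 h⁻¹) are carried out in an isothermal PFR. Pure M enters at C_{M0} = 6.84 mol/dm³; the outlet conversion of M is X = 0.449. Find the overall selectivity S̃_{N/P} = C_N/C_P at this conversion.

0.350

C_M = C_{M0}(1−X) = 3.769 mol/dm³.
Both paths are first order in M, so the instantaneous fraction to N is constant: dC_N/d(−C_M) = k₁/(k₁+k₂) = 0.2593.
C_N = 0.2593·(C_{M0}−C_M) = 0.2593×3.071 = 0.796 mol/dm³.
C_P = (C_{M0}−C_M)−C_N = 2.275 mol/dm³; S̃_{N/P} = 0.7964/2.275 = 0.350.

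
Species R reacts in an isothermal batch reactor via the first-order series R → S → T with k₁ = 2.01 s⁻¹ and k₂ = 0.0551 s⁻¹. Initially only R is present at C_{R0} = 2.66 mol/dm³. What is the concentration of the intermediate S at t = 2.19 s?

2.39 mol/dm³

Solving the coupled first-order balances gives C_S(t) = [k₁/(k₂−k₁)]·C_{R0}·(e^(−k₁t) − e^(−k₂t)).
e^(−k₁t) = e^(−2.01×2.19) = e^(−4.402) = 0.01225; e^(−k₂t) = e^(−0.1207) = 0.8863.
C_S = 2.01×2.66/(0.0551−2.01) × (0.01225−0.8863) = (-2.735)×(-0.8741) = 2.391 mol/dm³.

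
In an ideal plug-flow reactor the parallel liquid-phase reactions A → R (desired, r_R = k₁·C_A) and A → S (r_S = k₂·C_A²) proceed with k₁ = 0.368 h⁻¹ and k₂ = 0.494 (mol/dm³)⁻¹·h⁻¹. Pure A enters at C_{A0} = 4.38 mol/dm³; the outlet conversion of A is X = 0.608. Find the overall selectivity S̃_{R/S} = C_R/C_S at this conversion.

C_A = C_{A0}(1−X) = 1.717 mol/dm³.
Along a PFR/batch, dC_R/dC_A = −r_R/(r_R+r_S) = −k₁/(k₁+k₂·C_A).
Integrating from C_{A0} to C_A: C_R = (0.368/0.494)·ln[(0.368+0.494·4.38)/(0.368+0.494·1.72)] = 0.7449·ln(2.532/1.216) = 0.5462 mol/dm³.
C_S = (C_{A0}−C_A)−C_R = 2.117 mol/dm³; S̃_{R/S} = 0.5462/2.117 = 0.258.

0.258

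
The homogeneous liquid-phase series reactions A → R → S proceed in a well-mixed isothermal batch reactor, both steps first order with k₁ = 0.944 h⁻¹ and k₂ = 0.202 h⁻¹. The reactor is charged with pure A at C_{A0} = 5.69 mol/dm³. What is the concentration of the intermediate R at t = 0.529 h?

The intermediate concentration in a first-order A→B→C sequence is C_R = k₁C_{A0}(e^(−k₁t) − e^(−k₂t))/(k₂−k₁).
e^(−k₁t) = e^(−0.944×0.529) = e^(−0.4994) = 0.6069; e^(−k₂t) = e^(−0.1069) = 0.8987.
C_R = 0.944×5.69/(0.202−0.944) × (0.6069−0.8987) = (-7.239)×(-0.2917) = 2.112 mol/dm³.

2.11 mol/dm³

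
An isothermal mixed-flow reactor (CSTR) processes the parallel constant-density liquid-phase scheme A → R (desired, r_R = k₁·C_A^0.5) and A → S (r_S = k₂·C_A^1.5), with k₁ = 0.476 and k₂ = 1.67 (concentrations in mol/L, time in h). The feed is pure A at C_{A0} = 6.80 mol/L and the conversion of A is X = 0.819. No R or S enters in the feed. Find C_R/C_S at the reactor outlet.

0.232

Exit C_A = C_{A0}(1−X) = 6.80×0.181 = 1.231 mol/L.
In a CSTR the entire volume is at exit conditions, so r_R = 0.476×1.231^0.5 = 0.5281 and r_S = 1.67×1.231^1.5 = 2.280.
Overall selectivity = C_R/C_S = r_Rτ/(r_Sτ) = r_R/r_S = 0.232.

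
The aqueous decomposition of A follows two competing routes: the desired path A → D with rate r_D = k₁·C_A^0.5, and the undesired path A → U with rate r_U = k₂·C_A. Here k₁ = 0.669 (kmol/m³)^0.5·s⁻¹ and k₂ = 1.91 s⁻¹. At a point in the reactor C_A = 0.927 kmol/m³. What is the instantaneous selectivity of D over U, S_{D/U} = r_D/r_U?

0.364

S_{D/U} = r_D/r_U = (k₁·C_A^0.5)/(k₂·C_A) = (k₁/k₂)·C_A^-0.5.
= (0.669×0.9270^0.5) / (1.91×0.9270) = 0.6441/1.771 = 0.364.
The undesired path is higher order in A, so low C_A (CSTR or dilute feed) favours D.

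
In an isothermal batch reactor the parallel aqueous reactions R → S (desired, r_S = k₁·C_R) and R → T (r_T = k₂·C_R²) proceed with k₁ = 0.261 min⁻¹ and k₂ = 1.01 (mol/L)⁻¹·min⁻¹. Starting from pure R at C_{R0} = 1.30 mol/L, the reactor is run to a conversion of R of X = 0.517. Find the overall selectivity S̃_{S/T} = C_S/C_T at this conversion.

0.277

C_R = C_{R0}(1−X) = 0.6279 mol/L.
Along a PFR/batch, dC_S/dC_R = −r_S/(r_S+r_T) = −k₁/(k₁+k₂·C_R).
Integrating from C_{R0} to C_R: C_S = (0.261/1.01)·ln[(0.261+1.01·1.30)/(0.261+1.01·0.628)] = 0.2584·ln(1.574/0.8952) = 0.1458 mol/L.
C_T = (C_{R0}−C_R)−C_S = 0.5263 mol/L; S̃_{S/T} = 0.1458/0.5263 = 0.277.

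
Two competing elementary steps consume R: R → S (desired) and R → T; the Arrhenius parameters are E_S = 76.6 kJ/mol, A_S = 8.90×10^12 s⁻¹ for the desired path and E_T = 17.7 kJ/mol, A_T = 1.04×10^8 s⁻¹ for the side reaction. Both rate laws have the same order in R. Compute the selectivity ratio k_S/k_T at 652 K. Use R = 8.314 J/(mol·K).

k_S/k_T = (A_S/A_T)·exp[−(E_S−E_T)/(RT)] = (A_S/A_T)·exp[(E_T−E_S)/(RT)].
(E_T−E_S)/(RT) = (17.7−76.6)×10³/(8.314×652) = -58900/5421 = -10.87.
k_S/k_T = (8.90×10^12/1.04×10^8)·exp(-10.87) = 85577 × 1.910×10^-5 = 1.63.

1.63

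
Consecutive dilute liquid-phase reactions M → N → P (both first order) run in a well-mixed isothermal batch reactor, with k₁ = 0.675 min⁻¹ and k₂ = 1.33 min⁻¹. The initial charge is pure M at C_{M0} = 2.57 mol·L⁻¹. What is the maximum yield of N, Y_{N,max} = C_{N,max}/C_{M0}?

0.252

Evaluating C_N at t_opt = ln(k₂/k₁)/(k₂−k₁) gives C_{N,max}/C_{M0} = (k₁/k₂)^[k₂/(k₂−k₁)].
= (0.675/1.33)^(1.33/(1.33−0.675)) = (0.5075)^(2.031) = 0.2523.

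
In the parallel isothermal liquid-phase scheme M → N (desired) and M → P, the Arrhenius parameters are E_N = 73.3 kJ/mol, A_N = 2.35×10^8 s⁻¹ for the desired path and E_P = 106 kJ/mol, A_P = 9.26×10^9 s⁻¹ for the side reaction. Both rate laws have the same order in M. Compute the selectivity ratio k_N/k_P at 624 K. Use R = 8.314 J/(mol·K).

Since both paths have the same order in M, the concentration cancels and S_{N/P} = k_N/k_P = (A_N/A_P)·exp[(E_P−E_N)/(RT)].
(E_P−E_N)/(RT) = (106−73.3)×10³/(8.314×624) = 32700/5188 = 6.303.
k_N/k_P = (2.35×10^8/9.26×10^9)·exp(6.303) = 0.02538 × 546.3 = 13.9.

13.9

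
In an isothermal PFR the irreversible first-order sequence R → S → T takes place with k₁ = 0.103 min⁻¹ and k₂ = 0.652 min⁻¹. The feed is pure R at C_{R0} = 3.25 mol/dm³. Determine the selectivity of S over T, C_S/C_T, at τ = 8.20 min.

The intermediate concentration in a first-order A→B→C sequence is C_S = k₁C_{R0}(e^(−k₁τ) − e^(−k₂τ))/(k₂−k₁).
e^(−k₁τ) = e^(−0.103×8.20) = e^(−0.8446) = 0.4297; e^(−k₂τ) = e^(−5.346) = 0.004765.
C_S = 0.103×3.25/(0.652−0.103) × (0.4297−0.004765) = 0.6097×0.4250 = 0.2591 mol/dm³.
C_R = C_{R0}e^(−k₁τ) = 1.397 mol/dm³, so C_T = C_{R0}−C_R−C_S = 1.594 mol/dm³; C_S/C_T = 0.163.

0.163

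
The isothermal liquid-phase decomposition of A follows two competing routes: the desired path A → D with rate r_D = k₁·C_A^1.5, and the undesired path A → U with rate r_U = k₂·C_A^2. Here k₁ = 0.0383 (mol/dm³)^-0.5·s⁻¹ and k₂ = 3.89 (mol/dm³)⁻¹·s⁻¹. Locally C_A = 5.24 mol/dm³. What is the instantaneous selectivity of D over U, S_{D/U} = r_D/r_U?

0.00430

S_{D/U} = r_D/r_U = (k₁·C_A^1.5)/(k₂·C_A^2) = (k₁/k₂)·C_A^-0.5.
= (0.0383×5.240^1.5) / (3.89×5.240^2) = 0.4594/106.8 = 0.00430.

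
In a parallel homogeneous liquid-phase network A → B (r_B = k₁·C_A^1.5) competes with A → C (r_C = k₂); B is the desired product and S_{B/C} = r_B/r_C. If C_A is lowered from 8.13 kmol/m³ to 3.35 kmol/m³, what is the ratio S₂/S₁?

S_{B/C} = (k₁/k₂)·C_A^1.5, so S₂/S₁ = (C_{A,2}/C_{A,1})^1.5.
= (3.35/8.13)^1.5 = (0.4121)^1.5 = 0.265.
Selectivity toward B falls as C_A falls — high-concentration operation is favoured.

0.265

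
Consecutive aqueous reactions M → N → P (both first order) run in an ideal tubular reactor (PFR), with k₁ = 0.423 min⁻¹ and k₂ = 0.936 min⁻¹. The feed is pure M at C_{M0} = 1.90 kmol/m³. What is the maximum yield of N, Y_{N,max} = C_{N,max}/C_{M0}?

0.235

At the optimum, C_{N,max}/C_{M0} = (k₁/k₂)^[k₂/(k₂−k₁)].
= (0.423/0.936)^(0.936/(0.936−0.423)) = (0.4519)^(1.825) = 0.2348.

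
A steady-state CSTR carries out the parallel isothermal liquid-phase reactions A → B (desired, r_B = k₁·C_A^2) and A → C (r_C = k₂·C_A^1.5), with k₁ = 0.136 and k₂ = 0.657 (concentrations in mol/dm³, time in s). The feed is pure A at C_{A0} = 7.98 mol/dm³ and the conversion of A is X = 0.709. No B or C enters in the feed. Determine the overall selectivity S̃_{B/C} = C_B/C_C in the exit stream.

Exit C_A = C_{A0}(1−X) = 7.98×0.291 = 2.322 mol/dm³.
In a CSTR the entire volume is at exit conditions, so r_B = 0.136×2.322^2 = 0.7334 and r_C = 0.657×2.322^1.5 = 2.325.
Overall selectivity = C_B/C_C = r_Bτ/(r_Cτ) = r_B/r_C = 0.315.

0.315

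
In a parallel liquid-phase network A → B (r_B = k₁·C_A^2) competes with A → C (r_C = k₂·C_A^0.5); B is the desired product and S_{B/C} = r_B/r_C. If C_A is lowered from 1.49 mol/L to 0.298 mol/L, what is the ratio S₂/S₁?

S_{B/C} = (k₁/k₂)·C_A^1.5, so S₂/S₁ = (C_{A,2}/C_{A,1})^1.5.
= (0.298/1.49)^1.5 = (0.2000)^1.5 = 0.0894.
Selectivity toward B falls as C_A falls — high-concentration operation is favoured.

0.0894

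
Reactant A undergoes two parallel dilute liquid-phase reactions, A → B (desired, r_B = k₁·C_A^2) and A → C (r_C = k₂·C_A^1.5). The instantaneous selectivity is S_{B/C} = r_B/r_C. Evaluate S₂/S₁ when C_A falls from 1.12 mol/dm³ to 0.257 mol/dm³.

0.479

S_{B/C} = (k₁/k₂)·C_A^0.5, so S₂/S₁ = (C_{A,2}/C_{A,1})^0.5.
= (0.257/1.12)^0.5 = (0.2295)^0.5 = 0.479.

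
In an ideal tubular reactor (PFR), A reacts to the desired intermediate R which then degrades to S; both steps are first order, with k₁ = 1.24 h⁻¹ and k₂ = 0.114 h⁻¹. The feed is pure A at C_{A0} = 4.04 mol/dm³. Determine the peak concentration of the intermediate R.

3.17 mol/dm³

At the optimum, C_{R,max}/C_{A0} = (k₁/k₂)^[k₂/(k₂−k₁)].
= (1.24/0.114)^(0.114/(0.114−1.24)) = (10.88)^(-0.1012) = 0.7853.
C_{R,max} = 0.7853×4.04 = 3.17 mol/dm³.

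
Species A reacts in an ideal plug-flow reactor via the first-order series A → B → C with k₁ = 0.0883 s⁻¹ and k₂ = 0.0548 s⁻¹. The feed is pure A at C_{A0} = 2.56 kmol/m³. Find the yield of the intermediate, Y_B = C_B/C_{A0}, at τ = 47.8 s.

The intermediate concentration in a first-order A→B→C sequence is C_B = k₁C_{A0}(e^(−k₁τ) − e^(−k₂τ))/(k₂−k₁).
e^(−k₁τ) = e^(−0.0883×47.8) = e^(−4.221) = 0.01469; e^(−k₂τ) = e^(−2.619) = 0.07284.
C_B = 0.0883×2.56/(0.0548−0.0883) × (0.01469−0.07284) = (-6.748)×(-0.05816) = 0.3924 kmol/m³.
Y_B = C_B/C_{A0} = 0.3924/2.56 = 0.153.

0.153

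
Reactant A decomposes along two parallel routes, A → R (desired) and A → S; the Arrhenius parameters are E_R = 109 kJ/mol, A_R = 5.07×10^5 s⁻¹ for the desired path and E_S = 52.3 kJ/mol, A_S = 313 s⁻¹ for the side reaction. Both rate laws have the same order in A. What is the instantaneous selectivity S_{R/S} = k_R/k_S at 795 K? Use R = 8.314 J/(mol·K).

0.305

With equal orders, S_{R/S} = k_R/k_S = (A_R/A_S)·exp[(E_S−E_R)/(RT)].
(E_S−E_R)/(RT) = (52.3−109)×10³/(8.314×795) = -56700/6610 = -8.578.
k_R/k_S = (5.07×10^5/313)·exp(-8.578) = 1620 × 1.881×10^-4 = 0.305.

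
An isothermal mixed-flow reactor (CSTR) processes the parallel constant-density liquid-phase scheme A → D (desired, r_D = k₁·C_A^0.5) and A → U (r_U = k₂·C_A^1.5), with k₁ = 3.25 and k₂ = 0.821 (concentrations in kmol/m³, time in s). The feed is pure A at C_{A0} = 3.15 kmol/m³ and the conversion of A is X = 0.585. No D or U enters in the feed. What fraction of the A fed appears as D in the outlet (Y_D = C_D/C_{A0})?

0.440

Exit C_A = C_{A0}(1−X) = 3.15×0.415 = 1.307 kmol/m³.
A CSTR operates uniformly at the exit composition, giving r_D = 3.716 and r_U = 1.227 (each k·C_A^n at C_A = 1.307).
Fraction of consumed A going to D: r_D/(r_D+r_U) = 0.7517.
C_D = 0.7517·C_{A0}·X = 0.7517×3.15×0.585 = 1.39 kmol/m³; Y_D = C_D/C_{A0} = 0.440.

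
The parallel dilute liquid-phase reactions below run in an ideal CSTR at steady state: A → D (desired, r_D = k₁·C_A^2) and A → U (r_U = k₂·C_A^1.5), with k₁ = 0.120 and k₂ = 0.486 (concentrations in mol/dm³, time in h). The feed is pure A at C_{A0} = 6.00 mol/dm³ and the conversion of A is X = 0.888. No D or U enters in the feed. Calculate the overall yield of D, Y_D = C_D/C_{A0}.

Exit C_A = C_{A0}(1−X) = 6.00×0.112 = 0.6720 mol/dm³.
Rates in a CSTR are evaluated at the outlet concentration: r_D = 0.120×0.6720^2 = 0.05419, r_U = 0.486×0.6720^1.5 = 0.2677.
Fraction of consumed A going to D: r_D/(r_D+r_U) = 0.1683.
C_D = 0.1683·C_{A0}·X = 0.1683×6.00×0.888 = 0.897 mol/dm³; Y_D = C_D/C_{A0} = 0.149.

0.149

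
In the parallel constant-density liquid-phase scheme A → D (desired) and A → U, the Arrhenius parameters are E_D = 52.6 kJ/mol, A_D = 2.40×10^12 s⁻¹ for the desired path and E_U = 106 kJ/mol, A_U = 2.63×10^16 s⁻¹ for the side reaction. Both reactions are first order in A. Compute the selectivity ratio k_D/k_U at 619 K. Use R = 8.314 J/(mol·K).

With equal orders, S_{D/U} = k_D/k_U = (A_D/A_U)·exp[(E_U−E_D)/(RT)].
(E_U−E_D)/(RT) = (106−52.6)×10³/(8.314×619) = 53400/5146 = 10.38.
k_D/k_U = (2.40×10^12/2.63×10^16)·exp(10.38) = 9.125×10^-5 × 32089 = 2.93.

2.93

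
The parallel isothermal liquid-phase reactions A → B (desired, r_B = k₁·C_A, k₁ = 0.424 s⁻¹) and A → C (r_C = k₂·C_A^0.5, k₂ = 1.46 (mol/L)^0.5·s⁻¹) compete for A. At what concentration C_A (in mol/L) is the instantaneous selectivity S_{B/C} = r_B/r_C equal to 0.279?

S_{B/C} = (k₁/k₂)·C_A^0.5 ⇒ C_A = (S·k₂/k₁)^(2).
= (0.279×1.46/0.424)^(2) = (0.9607)^(2) = 0.923 mol/L.

0.923 mol/L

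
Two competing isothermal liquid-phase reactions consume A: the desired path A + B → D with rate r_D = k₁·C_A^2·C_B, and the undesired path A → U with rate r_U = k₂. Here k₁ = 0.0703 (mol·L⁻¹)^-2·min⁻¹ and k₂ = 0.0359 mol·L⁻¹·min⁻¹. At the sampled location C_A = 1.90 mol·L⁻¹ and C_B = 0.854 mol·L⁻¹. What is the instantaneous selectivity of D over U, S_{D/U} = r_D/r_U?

S_{D/U} = r_D/r_U = (k₁·C_A^2·C_B)/(k₂) = (k₁/k₂)·C_A^2·C_B.
= (0.0703×1.900^2×0.8540) / (0.0359) = 0.2167/0.03590 = 6.04.

6.04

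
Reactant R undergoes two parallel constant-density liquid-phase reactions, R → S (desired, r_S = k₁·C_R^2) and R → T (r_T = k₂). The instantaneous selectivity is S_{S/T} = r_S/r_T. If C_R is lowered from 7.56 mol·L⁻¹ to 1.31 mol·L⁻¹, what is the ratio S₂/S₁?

0.0300

S_{S/T} = (k₁/k₂)·C_R^2, so S₂/S₁ = (C_{R,2}/C_{R,1})^2.
= (1.31/7.56)^2 = (0.1733)^2 = 0.0300.
Selectivity toward S falls as C_R falls — high-concentration operation is favoured.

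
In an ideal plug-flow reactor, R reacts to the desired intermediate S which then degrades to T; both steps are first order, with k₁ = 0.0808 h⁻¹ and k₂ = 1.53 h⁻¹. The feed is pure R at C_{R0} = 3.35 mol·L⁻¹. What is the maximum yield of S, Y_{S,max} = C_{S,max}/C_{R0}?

0.0448

At the optimum, C_{S,max}/C_{R0} = (k₁/k₂)^[k₂/(k₂−k₁)].
= (0.0808/1.53)^(1.53/(1.53−0.0808)) = (0.05281)^(1.056) = 0.04482.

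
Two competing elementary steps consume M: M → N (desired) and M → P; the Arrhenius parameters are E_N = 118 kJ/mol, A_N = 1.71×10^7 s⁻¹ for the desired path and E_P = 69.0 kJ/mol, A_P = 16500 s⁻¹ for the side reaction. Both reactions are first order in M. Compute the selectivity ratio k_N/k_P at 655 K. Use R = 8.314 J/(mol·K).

0.128

Since both paths have the same order in M, the concentration cancels and S_{N/P} = k_N/k_P = (A_N/A_P)·exp[(E_P−E_N)/(RT)].
(E_P−E_N)/(RT) = (69.0−118)×10³/(8.314×655) = -49000/5446 = -8.998.
k_N/k_P = (1.71×10^7/16500)·exp(-8.998) = 1036 × 1.237×10^-4 = 0.128.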